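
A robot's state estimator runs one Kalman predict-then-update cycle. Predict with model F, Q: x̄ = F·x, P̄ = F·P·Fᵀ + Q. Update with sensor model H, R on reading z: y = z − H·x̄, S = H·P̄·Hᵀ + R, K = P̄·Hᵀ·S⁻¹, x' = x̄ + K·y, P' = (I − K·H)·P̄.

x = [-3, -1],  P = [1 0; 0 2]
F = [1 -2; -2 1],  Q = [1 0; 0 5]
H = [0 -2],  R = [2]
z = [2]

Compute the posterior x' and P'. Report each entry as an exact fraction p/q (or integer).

x̄ = F·x = [-1, 5]
P̄ = F·P·Fᵀ + Q = [10 -6; -6 11]
y = z − H·x̄ = [12]
S = H·P̄·Hᵀ + R = [46]
K = P̄·Hᵀ·S⁻¹ = [6/23; -11/23]
x' = x̄ + K·y = [49/23, -17/23]
P' = (I − K·H)·P̄ = [158/23 -6/23; -6/23 11/23]

x' = [49/23, -17/23]
P' = [158/23 -6/23; -6/23 11/23]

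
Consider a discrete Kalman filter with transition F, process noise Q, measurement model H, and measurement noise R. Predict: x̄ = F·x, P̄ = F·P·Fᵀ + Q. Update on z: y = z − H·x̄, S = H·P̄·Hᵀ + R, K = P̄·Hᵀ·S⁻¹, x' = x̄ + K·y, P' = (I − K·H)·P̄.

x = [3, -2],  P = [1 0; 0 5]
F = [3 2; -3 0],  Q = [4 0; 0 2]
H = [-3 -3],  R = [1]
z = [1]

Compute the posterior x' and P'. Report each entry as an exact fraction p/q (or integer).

x' = [1967/235, -2049/235]
P' = [2571/235 -2547/235; -2547/235 2549/235]

x̄ = F·x = [5, -9]
P̄ = F·P·Fᵀ + Q = [33 -9; -9 11]
y = z − H·x̄ = [-11]
S = H·P̄·Hᵀ + R = [235]
K = P̄·Hᵀ·S⁻¹ = [-72/235; -6/235]
x' = x̄ + K·y = [1967/235, -2049/235]
P' = (I − K·H)·P̄ = [2571/235 -2547/235; -2547/235 2549/235]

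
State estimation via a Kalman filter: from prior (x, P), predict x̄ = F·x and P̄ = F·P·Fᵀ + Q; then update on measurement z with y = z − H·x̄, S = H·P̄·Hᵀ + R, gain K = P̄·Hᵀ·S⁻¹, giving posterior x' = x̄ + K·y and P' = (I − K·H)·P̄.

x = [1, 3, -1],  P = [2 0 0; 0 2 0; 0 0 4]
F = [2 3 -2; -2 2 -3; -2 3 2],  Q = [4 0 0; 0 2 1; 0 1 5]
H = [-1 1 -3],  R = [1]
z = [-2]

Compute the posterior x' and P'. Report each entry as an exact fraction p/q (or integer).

x̄ = F·x = [13, 7, 5]
P̄ = F·P·Fᵀ + Q = [46 28 -6; 28 54 -3; -6 -3 47]
y = z − H·x̄ = [19]
S = H·P̄·Hᵀ + R = [450]
K = P̄·Hᵀ·S⁻¹ = [0; 7/90; -23/75]
x' = x̄ + K·y = [13, 763/90, -62/75]
P' = (I − K·H)·P̄ = [46 28 -6; 28 923/18 116/15; -6 116/15 117/25]

x' = [13, 763/90, -62/75]
P' = [46 28 -6; 28 923/18 116/15; -6 116/15 117/25]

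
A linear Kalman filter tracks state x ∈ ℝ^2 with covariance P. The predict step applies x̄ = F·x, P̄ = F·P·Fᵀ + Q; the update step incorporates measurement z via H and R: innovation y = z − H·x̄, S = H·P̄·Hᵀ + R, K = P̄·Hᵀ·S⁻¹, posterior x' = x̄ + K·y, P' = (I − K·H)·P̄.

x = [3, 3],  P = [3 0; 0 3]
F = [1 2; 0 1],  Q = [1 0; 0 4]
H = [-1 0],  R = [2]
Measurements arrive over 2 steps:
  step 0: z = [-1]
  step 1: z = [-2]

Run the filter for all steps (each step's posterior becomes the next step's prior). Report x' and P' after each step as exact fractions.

step 0: x̄ = F·x = [9, 3]
step 0: P̄ = F·P·Fᵀ + Q = [16 6; 6 7]
step 0: y = z − H·x̄ = [8]
step 0: S = H·P̄·Hᵀ + R = [18]
step 0: K = P̄·Hᵀ·S⁻¹ = [-8/9; -1/3]
step 0: x' = x̄ + K·y = [17/9, 1/3]
step 0: P' = (I − K·H)·P̄ = [16/9 2/3; 2/3 5]
step 1: x̄ = F·x = [23/9, 1/3]
step 1: P̄ = F·P·Fᵀ + Q = [229/9 32/3; 32/3 9]
step 1: y = z − H·x̄ = [5/9]
step 1: S = H·P̄·Hᵀ + R = [247/9]
step 1: K = P̄·Hᵀ·S⁻¹ = [-229/247; -96/247]
step 1: x' = x̄ + K·y = [504/247, 29/247]
step 1: P' = (I − K·H)·P̄ = [458/247 192/247; 192/247 1199/247]

step 0: x' = [17/9, 1/3], P' = [16/9 2/3; 2/3 5]
step 1: x' = [504/247, 29/247], P' = [458/247 192/247; 192/247 1199/247]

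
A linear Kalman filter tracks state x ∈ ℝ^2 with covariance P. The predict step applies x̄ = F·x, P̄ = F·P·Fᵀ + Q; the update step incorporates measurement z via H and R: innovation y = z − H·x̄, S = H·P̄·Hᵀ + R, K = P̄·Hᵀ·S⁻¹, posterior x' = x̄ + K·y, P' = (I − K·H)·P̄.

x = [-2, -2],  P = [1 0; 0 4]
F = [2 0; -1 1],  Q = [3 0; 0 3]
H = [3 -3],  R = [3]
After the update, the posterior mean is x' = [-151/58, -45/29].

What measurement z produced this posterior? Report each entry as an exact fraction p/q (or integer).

z = [-3]

x̄ = F·x = [-4, 0]
P̄ = F·P·Fᵀ + Q = [7 -2; -2 8]
S = H·P̄·Hᵀ + R = [174]
K = P̄·Hᵀ·S⁻¹ = [9/58; -5/29]
x' − x̄ = [81/58, -45/29] = K·y
y = (KᵀK)⁻¹·Kᵀ·(x' − x̄) = [9]
z = y + H·x̄ = [9] + [-12] = [-3]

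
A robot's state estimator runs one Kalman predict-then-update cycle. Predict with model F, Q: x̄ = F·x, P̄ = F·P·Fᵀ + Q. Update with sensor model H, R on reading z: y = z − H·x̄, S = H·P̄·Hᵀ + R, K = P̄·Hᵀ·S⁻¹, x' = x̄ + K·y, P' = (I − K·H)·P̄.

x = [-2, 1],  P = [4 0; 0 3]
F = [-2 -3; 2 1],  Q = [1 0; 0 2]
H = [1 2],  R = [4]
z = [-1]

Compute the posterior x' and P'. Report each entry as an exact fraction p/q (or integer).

x' = [1/4, -7/8]
P' = [343/8 -349/16; -349/16 383/32]

x̄ = F·x = [1, -3]
P̄ = F·P·Fᵀ + Q = [44 -25; -25 21]
y = z − H·x̄ = [4]
S = H·P̄·Hᵀ + R = [32]
K = P̄·Hᵀ·S⁻¹ = [-3/16; 17/32]
x' = x̄ + K·y = [1/4, -7/8]
P' = (I − K·H)·P̄ = [343/8 -349/16; -349/16 383/32]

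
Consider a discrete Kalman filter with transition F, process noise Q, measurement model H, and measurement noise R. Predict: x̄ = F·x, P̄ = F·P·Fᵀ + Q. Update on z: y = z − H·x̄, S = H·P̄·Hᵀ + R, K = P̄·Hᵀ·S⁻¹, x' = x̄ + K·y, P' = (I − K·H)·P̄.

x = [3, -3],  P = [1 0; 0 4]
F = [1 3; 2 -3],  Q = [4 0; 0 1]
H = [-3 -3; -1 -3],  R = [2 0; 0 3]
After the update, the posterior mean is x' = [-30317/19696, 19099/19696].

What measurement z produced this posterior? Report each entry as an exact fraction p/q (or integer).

z = [2, -1]

x̄ = F·x = [-6, 15]
P̄ = F·P·Fᵀ + Q = [41 -34; -34 41]
S = H·P̄·Hᵀ + R = [128 84; 84 209]
K = P̄·Hᵀ·S⁻¹ = [-9513/19696 2393/4924; 3087/19696 -2407/4924]
x' − x̄ = [87859/19696, -276341/19696] = K·y
y = (KᵀK)⁻¹·Kᵀ·(x' − x̄) = [29, 38]
z = y + H·x̄ = [29, 38] + [-27, -39] = [2, -1]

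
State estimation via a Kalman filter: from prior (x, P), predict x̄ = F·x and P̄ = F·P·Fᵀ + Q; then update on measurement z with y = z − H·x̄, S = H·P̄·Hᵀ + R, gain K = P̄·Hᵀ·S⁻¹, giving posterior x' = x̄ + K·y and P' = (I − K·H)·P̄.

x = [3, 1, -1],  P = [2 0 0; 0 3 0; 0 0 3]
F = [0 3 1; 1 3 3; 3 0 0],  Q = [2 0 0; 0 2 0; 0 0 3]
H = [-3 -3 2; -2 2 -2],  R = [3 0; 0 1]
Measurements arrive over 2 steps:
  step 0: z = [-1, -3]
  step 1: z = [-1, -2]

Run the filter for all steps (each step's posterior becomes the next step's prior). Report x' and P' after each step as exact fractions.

step 0: x' = [5110/42719, 153373/42719, 215413/42719], P' = [19376/42719 -67772/42719 -82992/42719; -67772/42719 363018/42719 431034/42719; -82992/42719 431034/42719 520671/42719]
step 1: x' = [269404438/1313176329, 864531946/437725443, 1206734968/437725443], P' = [754674203/3939528987 -357908383/1313176329 -477364552/1313176329; -357908383/1313176329 814017947/437725443 921007304/437725443; -477364552/1313176329 921007304/437725443 1129560473/437725443]

step 0: x̄ = F·x = [2, 3, 9]
step 0: P̄ = F·P·Fᵀ + Q = [32 36 0; 36 58 6; 0 6 21]
step 0: y = z − H·x̄ = [-4, 13]
step 0: S = H·P̄·Hᵀ + R = [1473 -180; -180 109]
step 0: K = P̄·Hᵀ·S⁻¹ = [-6932/42719 -8312/42719; -7890/42719 -488/42719; -928/42719 -13290/42719]
step 0: x' = x̄ + K·y = [5110/42719, 153373/42719, 215413/42719]
step 0: P' = (I − K·H)·P̄ = [19376/42719 -67772/42719 -82992/42719; -67772/42719 363018/42719 431034/42719; -82992/42719 431034/42719 520671/42719]
step 1: x̄ = F·x = [675532/42719, 1111468/42719, 15330/42719]
step 1: P̄ = F·P·Fᵀ + Q = [6459475/42719 9715275/42719 -858924/42719; 9715275/42719 14912043/42719 -1298748/42719; -858924/42719 -1298748/42719 302541/42719]
step 1: y = z − H·x̄ = [5287621/42719, -926650/42719]
step 1: S = H·P̄·Hᵀ + R = [394448997/42719 -66630900/42719; -66630900/42719 12535347/42719]
step 1: K = P̄·Hᵀ·S⁻¹ = [-635678158/3939528987 -792611392/3939528987; -242130850/1313176329 73880624/1313176329; -26536414/1313176329 -296589910/1313176329]
step 1: x' = x̄ + K·y = [269404438/1313176329, 864531946/437725443, 1206734968/437725443]
step 1: P' = (I − K·H)·P̄ = [754674203/3939528987 -357908383/1313176329 -477364552/1313176329; -357908383/1313176329 814017947/437725443 921007304/437725443; -477364552/1313176329 921007304/437725443 1129560473/437725443]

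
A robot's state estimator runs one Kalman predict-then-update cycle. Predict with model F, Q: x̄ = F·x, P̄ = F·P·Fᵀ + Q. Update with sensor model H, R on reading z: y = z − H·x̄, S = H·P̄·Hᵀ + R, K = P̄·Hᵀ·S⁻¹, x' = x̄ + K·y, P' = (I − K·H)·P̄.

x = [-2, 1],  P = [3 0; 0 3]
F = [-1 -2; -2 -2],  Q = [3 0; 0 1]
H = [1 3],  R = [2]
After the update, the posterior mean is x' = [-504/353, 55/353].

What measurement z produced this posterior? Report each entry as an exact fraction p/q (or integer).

z = [-1]

x̄ = F·x = [0, 2]
P̄ = F·P·Fᵀ + Q = [18 18; 18 25]
S = H·P̄·Hᵀ + R = [353]
K = P̄·Hᵀ·S⁻¹ = [72/353; 93/353]
x' − x̄ = [-504/353, -651/353] = K·y
y = (KᵀK)⁻¹·Kᵀ·(x' − x̄) = [-7]
z = y + H·x̄ = [-7] + [6] = [-1]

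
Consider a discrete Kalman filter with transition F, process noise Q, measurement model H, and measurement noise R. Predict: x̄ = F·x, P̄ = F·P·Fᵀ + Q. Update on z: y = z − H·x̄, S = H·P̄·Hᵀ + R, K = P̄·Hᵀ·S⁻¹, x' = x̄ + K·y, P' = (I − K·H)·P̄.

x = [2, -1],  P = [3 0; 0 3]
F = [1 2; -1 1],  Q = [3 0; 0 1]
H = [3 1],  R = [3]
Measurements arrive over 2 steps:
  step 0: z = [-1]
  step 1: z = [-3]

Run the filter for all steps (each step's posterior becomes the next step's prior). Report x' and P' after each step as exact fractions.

step 0: x̄ = F·x = [0, -3]
step 0: P̄ = F·P·Fᵀ + Q = [18 3; 3 7]
step 0: y = z − H·x̄ = [2]
step 0: S = H·P̄·Hᵀ + R = [190]
step 0: K = P̄·Hᵀ·S⁻¹ = [3/10; 8/95]
step 0: x' = x̄ + K·y = [3/5, -269/95]
step 0: P' = (I − K·H)·P̄ = [9/10 -9/5; -9/5 537/95]
step 1: x̄ = F·x = [-481/95, -326/95]
step 1: P̄ = F·P·Fᵀ + Q = [3669/190 2319/190; 2319/190 2119/190]
step 1: y = z − H·x̄ = [1484/95]
step 1: S = H·P̄·Hᵀ + R = [24812/95]
step 1: K = P̄·Hᵀ·S⁻¹ = [6663/24812; 2269/12406]
step 1: x' = x̄ + K·y = [-5386/6203, -3564/6203]
step 1: P' = (I − K·H)·P̄ = [11811/24812 -3861/6203; -3861/6203 29973/12406]

step 0: x' = [3/5, -269/95], P' = [9/10 -9/5; -9/5 537/95]
step 1: x' = [-5386/6203, -3564/6203], P' = [11811/24812 -3861/6203; -3861/6203 29973/12406]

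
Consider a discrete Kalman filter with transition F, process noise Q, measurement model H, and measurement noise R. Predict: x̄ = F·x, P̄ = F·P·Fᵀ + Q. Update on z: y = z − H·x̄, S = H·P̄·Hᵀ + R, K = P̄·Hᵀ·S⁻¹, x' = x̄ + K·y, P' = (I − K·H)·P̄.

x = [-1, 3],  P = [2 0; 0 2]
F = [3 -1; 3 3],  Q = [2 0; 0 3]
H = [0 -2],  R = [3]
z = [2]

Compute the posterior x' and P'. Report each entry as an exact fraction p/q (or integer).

x̄ = F·x = [-6, 6]
P̄ = F·P·Fᵀ + Q = [22 12; 12 39]
y = z − H·x̄ = [14]
S = H·P̄·Hᵀ + R = [159]
K = P̄·Hᵀ·S⁻¹ = [-8/53; -26/53]
x' = x̄ + K·y = [-430/53, -46/53]
P' = (I − K·H)·P̄ = [974/53 12/53; 12/53 39/53]

x' = [-430/53, -46/53]
P' = [974/53 12/53; 12/53 39/53]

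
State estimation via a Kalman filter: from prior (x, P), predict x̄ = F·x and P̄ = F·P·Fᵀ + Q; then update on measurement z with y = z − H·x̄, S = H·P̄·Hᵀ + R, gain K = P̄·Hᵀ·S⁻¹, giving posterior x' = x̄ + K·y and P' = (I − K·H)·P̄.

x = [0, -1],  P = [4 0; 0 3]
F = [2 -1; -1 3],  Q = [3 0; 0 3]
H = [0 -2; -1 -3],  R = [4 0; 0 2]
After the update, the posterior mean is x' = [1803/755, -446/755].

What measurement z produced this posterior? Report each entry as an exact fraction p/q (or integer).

x̄ = F·x = [1, -3]
P̄ = F·P·Fᵀ + Q = [22 -17; -17 34]
S = H·P̄·Hᵀ + R = [140 170; 170 228]
K = P̄·Hᵀ·S⁻¹ = [1411/1510 -86/151; -527/1510 -17/151]
x' − x̄ = [1048/755, 1819/755] = K·y
y = (KᵀK)⁻¹·Kᵀ·(x' − x̄) = [-4, -9]
z = y + H·x̄ = [-4, -9] + [6, 8] = [2, -1]

z = [2, -1]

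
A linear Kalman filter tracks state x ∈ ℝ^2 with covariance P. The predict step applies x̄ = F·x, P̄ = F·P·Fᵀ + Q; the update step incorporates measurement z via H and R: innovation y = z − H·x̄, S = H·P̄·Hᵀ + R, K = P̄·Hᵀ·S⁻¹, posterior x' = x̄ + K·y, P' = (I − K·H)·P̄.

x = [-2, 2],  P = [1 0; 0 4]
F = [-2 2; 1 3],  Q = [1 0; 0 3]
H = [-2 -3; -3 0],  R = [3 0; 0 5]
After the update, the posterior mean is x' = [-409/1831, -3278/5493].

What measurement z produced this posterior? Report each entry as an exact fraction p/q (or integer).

z = [2, 2]

x̄ = F·x = [8, 4]
P̄ = F·P·Fᵀ + Q = [21 22; 22 40]
S = H·P̄·Hᵀ + R = [711 324; 324 194]
K = P̄·Hᵀ·S⁻¹ = [-30/1831 -1089/3662; -5216/16479 345/1831]
x' − x̄ = [-15057/1831, -25250/5493] = K·y
y = (KᵀK)⁻¹·Kᵀ·(x' − x̄) = [30, 26]
z = y + H·x̄ = [30, 26] + [-28, -24] = [2, 2]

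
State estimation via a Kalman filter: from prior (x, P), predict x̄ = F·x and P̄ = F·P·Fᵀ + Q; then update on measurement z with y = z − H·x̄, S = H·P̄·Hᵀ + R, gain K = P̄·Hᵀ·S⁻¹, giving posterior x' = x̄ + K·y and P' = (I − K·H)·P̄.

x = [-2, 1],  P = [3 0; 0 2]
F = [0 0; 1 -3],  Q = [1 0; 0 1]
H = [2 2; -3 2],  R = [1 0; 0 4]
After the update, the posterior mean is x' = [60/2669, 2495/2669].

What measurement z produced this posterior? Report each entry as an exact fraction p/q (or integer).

x̄ = F·x = [0, -5]
P̄ = F·P·Fᵀ + Q = [1 0; 0 22]
S = H·P̄·Hᵀ + R = [93 82; 82 101]
K = P̄·Hᵀ·S⁻¹ = [448/2669 -443/2669; 836/2669 484/2669]
x' − x̄ = [60/2669, 15840/2669] = K·y
y = (KᵀK)⁻¹·Kᵀ·(x' − x̄) = [12, 12]
z = y + H·x̄ = [12, 12] + [-10, -10] = [2, 2]

z = [2, 2]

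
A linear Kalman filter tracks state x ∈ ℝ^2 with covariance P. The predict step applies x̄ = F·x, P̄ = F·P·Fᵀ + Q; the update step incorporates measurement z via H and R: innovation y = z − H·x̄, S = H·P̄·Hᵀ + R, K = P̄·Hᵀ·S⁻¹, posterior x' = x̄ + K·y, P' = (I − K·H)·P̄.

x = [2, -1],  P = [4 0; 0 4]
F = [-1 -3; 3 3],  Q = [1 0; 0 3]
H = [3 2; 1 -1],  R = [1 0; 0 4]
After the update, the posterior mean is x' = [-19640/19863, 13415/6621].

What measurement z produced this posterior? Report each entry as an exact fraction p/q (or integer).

x̄ = F·x = [1, 3]
P̄ = F·P·Fᵀ + Q = [41 -48; -48 75]
S = H·P̄·Hᵀ + R = [94 21; 21 216]
K = P̄·Hᵀ·S⁻¹ = [1321/6621 7799/19863; 431/2207 -3896/6621]
x' − x̄ = [-39503/19863, -6448/6621] = K·y
y = (KᵀK)⁻¹·Kᵀ·(x' − x̄) = [-8, -1]
z = y + H·x̄ = [-8, -1] + [9, -2] = [1, -3]

z = [1, -3]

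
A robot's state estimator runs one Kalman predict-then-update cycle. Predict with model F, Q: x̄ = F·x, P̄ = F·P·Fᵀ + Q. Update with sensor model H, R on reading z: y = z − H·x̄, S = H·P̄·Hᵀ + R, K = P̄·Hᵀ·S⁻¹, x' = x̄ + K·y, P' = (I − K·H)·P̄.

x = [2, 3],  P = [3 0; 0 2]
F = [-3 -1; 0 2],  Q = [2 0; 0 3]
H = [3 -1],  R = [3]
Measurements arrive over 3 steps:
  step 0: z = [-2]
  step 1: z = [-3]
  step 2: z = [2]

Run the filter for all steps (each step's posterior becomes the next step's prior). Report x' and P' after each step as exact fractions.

step 0: x' = [154/317, 1189/317], P' = [418/317 963/317; 963/317 2958/317]
step 1: x' = [-4043/33681, 92104/33681], P' = [7642/11227 14411/11227; 14411/11227 102421/22454]
step 2: x' = [1819300/1386281, 2881936/1386281], P' = [948838/1386281 1795779/1386281; 1795779/1386281 31767789/6931405]

step 0: x̄ = F·x = [-9, 6]
step 0: P̄ = F·P·Fᵀ + Q = [31 -4; -4 11]
step 0: y = z − H·x̄ = [31]
step 0: S = H·P̄·Hᵀ + R = [317]
step 0: K = P̄·Hᵀ·S⁻¹ = [97/317; -23/317]
step 0: x' = x̄ + K·y = [154/317, 1189/317]
step 0: P' = (I − K·H)·P̄ = [418/317 963/317; 963/317 2958/317]
step 1: x̄ = F·x = [-1651/317, 2378/317]
step 1: P̄ = F·P·Fᵀ + Q = [13132/317 -11694/317; -11694/317 12783/317]
step 1: y = z − H·x̄ = [6380/317]
step 1: S = H·P̄·Hᵀ + R = [202086/317]
step 1: K = P̄·Hᵀ·S⁻¹ = [8515/33681; -15955/67362]
step 1: x' = x̄ + K·y = [-4043/33681, 92104/33681]
step 1: P' = (I − K·H)·P̄ = [7642/11227 14411/11227; 14411/11227 102421/22454]
step 2: x̄ = F·x = [-79975/33681, 184208/33681]
step 2: P̄ = F·P·Fᵀ + Q = [457817/22454 -188887/11227; -188887/11227 238523/11227]
step 2: y = z − H·x̄ = [491495/33681]
step 2: S = H·P̄·Hᵀ + R = [6931405/22454]
step 2: K = P̄·Hᵀ·S⁻¹ = [350245/1386281; -1610368/6931405]
step 2: x' = x̄ + K·y = [1819300/1386281, 2881936/1386281]
step 2: P' = (I − K·H)·P̄ = [948838/1386281 1795779/1386281; 1795779/1386281 31767789/6931405]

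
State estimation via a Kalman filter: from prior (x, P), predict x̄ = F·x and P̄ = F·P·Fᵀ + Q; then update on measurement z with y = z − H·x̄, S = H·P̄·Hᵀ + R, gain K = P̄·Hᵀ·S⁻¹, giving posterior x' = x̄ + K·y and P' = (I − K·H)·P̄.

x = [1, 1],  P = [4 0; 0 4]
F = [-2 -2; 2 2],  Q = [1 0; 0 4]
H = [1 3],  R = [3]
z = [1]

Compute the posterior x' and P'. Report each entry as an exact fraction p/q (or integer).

x' = [-11/8, 5/6]
P' = [75/8 -7/2; -7/2 34/21]

x̄ = F·x = [-4, 4]
P̄ = F·P·Fᵀ + Q = [33 -32; -32 36]
y = z − H·x̄ = [-7]
S = H·P̄·Hᵀ + R = [168]
K = P̄·Hᵀ·S⁻¹ = [-3/8; 19/42]
x' = x̄ + K·y = [-11/8, 5/6]
P' = (I − K·H)·P̄ = [75/8 -7/2; -7/2 34/21]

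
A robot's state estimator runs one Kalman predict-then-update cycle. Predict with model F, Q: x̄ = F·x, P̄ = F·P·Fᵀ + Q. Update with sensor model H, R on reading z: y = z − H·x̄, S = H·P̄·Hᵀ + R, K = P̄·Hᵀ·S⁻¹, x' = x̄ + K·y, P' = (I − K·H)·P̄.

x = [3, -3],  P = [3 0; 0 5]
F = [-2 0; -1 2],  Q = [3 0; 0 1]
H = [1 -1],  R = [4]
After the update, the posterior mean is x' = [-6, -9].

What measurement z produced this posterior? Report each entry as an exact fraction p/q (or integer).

z = [3]

x̄ = F·x = [-6, -9]
P̄ = F·P·Fᵀ + Q = [15 6; 6 24]
S = H·P̄·Hᵀ + R = [31]
K = P̄·Hᵀ·S⁻¹ = [9/31; -18/31]
x' − x̄ = [0, 0] = K·y
y = (KᵀK)⁻¹·Kᵀ·(x' − x̄) = [0]
z = y + H·x̄ = [0] + [3] = [3]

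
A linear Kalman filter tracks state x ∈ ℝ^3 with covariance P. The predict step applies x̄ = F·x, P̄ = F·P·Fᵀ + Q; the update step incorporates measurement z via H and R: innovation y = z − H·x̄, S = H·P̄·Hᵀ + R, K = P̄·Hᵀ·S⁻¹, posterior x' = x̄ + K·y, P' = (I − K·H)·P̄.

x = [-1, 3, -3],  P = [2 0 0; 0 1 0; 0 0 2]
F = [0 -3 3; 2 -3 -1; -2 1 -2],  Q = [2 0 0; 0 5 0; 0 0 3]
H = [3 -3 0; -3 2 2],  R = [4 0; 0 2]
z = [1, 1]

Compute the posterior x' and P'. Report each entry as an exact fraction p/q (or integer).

x̄ = F·x = [-18, -8, 11]
P̄ = F·P·Fᵀ + Q = [29 3 -15; 3 24 -7; -15 -7 20]
y = z − H·x̄ = [31, -59]
S = H·P̄·Hᵀ + R = [427 -408; -408 527]
K = P̄·Hᵀ·S⁻¹ = [-246/3445 -15573/58565; -1353/3445 -15029/58565; 192/689 4105/11713]
x' = x̄ + K·y = [-4077/901, -4536/901, -936/901]
P' = (I − K·H)·P̄ = [295978/58565 301554/58565 25368/11713; 301554/58565 332222/58565 21016/11713; 25368/11713 21016/11713 21141/11713]

x' = [-4077/901, -4536/901, -936/901]
P' = [295978/58565 301554/58565 25368/11713; 301554/58565 332222/58565 21016/11713; 25368/11713 21016/11713 21141/11713]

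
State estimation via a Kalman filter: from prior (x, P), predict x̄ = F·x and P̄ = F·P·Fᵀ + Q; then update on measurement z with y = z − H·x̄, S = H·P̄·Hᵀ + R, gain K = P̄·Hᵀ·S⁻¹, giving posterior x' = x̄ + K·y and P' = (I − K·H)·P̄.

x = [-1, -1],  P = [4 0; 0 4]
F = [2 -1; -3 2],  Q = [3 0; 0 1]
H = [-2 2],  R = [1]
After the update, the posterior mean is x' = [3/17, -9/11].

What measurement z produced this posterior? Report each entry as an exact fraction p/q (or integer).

z = [-2]

x̄ = F·x = [-1, 1]
P̄ = F·P·Fᵀ + Q = [23 -32; -32 53]
S = H·P̄·Hᵀ + R = [561]
K = P̄·Hᵀ·S⁻¹ = [-10/51; 10/33]
x' − x̄ = [20/17, -20/11] = K·y
y = (KᵀK)⁻¹·Kᵀ·(x' − x̄) = [-6]
z = y + H·x̄ = [-6] + [4] = [-2]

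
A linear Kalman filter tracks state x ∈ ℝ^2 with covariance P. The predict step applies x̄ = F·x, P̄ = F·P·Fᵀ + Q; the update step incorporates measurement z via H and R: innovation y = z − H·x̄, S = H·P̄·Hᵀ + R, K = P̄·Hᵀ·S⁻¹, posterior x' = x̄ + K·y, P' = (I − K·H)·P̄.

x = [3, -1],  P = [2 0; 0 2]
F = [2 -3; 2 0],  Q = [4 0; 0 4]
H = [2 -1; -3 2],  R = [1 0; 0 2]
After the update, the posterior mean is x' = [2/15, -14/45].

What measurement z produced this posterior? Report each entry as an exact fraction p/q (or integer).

z = [-1, -3]

x̄ = F·x = [9, 6]
P̄ = F·P·Fᵀ + Q = [30 8; 8 12]
S = H·P̄·Hᵀ + R = [101 -148; -148 224]
K = P̄·Hᵀ·S⁻¹ = [29/30 37/120; 56/45 37/45]
x' − x̄ = [-133/15, -284/45] = K·y
y = (KᵀK)⁻¹·Kᵀ·(x' − x̄) = [-13, 12]
z = y + H·x̄ = [-13, 12] + [12, -15] = [-1, -3]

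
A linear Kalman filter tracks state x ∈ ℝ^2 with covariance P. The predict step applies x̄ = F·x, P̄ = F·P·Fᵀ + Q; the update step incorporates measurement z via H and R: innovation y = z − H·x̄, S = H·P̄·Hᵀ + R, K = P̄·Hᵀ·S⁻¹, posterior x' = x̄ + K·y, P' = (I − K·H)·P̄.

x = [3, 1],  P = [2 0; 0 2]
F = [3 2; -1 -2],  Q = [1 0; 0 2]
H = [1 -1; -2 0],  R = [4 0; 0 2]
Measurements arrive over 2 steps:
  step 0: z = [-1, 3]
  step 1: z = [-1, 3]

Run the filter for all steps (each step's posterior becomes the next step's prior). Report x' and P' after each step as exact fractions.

step 0: x̄ = F·x = [11, -5]
step 0: P̄ = F·P·Fᵀ + Q = [27 -14; -14 12]
step 0: y = z − H·x̄ = [-17, 25]
step 0: S = H·P̄·Hᵀ + R = [71 -82; -82 110]
step 0: K = P̄·Hᵀ·S⁻¹ = [41/543 -236/543; -94/181 -24/181]
step 0: x' = x̄ + K·y = [-208/181, 93/181]
step 0: P' = (I − K·H)·P̄ = [236/543 24/181; 24/181 400/181]
step 1: x̄ = F·x = [-438/181, 22/181]
step 1: P̄ = F·P·Fᵀ + Q = [2777/181 -2028/181; -2028/181 6410/543]
step 1: y = z − H·x̄ = [279/181, -333/181]
step 1: S = H·P̄·Hᵀ + R = [29081/543 -9610/181; -9610/181 11470/181]
step 1: K = P̄·Hᵀ·S⁻¹ = [93/1007 -63502/156085; -470/1007 -5842/156085]
step 1: x' = x̄ + K·y = [-237/155, -82/155]
step 1: P' = (I − K·H)·P̄ = [63502/156085 5842/156085; 5842/156085 297242/156085]

step 0: x' = [-208/181, 93/181], P' = [236/543 24/181; 24/181 400/181]
step 1: x' = [-237/155, -82/155], P' = [63502/156085 5842/156085; 5842/156085 297242/156085]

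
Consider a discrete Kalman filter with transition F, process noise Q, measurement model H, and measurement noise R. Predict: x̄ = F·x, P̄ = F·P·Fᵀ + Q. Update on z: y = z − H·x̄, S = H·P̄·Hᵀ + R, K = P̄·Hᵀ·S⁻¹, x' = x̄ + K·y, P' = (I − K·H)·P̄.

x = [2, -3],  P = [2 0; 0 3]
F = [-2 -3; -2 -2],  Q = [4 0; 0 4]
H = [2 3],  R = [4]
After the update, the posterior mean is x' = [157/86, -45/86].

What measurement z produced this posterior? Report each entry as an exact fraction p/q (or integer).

x̄ = F·x = [5, 2]
P̄ = F·P·Fᵀ + Q = [39 26; 26 24]
S = H·P̄·Hᵀ + R = [688]
K = P̄·Hᵀ·S⁻¹ = [39/172; 31/172]
x' − x̄ = [-273/86, -217/86] = K·y
y = (KᵀK)⁻¹·Kᵀ·(x' − x̄) = [-14]
z = y + H·x̄ = [-14] + [16] = [2]

z = [2]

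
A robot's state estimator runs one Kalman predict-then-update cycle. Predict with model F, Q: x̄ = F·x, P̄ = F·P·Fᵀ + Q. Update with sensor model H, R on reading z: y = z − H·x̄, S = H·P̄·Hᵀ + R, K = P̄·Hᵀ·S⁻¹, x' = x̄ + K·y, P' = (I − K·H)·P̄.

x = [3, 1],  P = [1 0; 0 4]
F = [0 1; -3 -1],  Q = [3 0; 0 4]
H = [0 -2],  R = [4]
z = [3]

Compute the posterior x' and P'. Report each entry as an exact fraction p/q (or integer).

x' = [-8/9, -71/36]
P' = [55/9 -2/9; -2/9 17/18]

x̄ = F·x = [1, -10]
P̄ = F·P·Fᵀ + Q = [7 -4; -4 17]
y = z − H·x̄ = [-17]
S = H·P̄·Hᵀ + R = [72]
K = P̄·Hᵀ·S⁻¹ = [1/9; -17/36]
x' = x̄ + K·y = [-8/9, -71/36]
P' = (I − K·H)·P̄ = [55/9 -2/9; -2/9 17/18]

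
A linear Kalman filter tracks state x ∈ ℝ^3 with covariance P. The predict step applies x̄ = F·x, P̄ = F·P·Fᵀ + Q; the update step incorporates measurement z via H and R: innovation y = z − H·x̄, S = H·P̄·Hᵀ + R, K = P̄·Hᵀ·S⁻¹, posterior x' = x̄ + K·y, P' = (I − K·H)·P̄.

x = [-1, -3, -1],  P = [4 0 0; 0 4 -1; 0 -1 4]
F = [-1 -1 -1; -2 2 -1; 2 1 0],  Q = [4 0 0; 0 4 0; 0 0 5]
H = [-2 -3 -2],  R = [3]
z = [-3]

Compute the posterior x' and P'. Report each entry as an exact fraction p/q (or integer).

x' = [2467/443, 207/443, -2131/443]
P' = [5761/443 -473/443 -5020/443; -473/443 3108/443 -3997/443; -5020/443 -3997/443 11026/443]

x̄ = F·x = [5, -3, -5]
P̄ = F·P·Fᵀ + Q = [14 5 -11; 5 44 -7; -11 -7 25]
y = z − H·x̄ = [-12]
S = H·P̄·Hᵀ + R = [443]
K = P̄·Hᵀ·S⁻¹ = [-21/443; -128/443; -7/443]
x' = x̄ + K·y = [2467/443, 207/443, -2131/443]
P' = (I − K·H)·P̄ = [5761/443 -473/443 -5020/443; -473/443 3108/443 -3997/443; -5020/443 -3997/443 11026/443]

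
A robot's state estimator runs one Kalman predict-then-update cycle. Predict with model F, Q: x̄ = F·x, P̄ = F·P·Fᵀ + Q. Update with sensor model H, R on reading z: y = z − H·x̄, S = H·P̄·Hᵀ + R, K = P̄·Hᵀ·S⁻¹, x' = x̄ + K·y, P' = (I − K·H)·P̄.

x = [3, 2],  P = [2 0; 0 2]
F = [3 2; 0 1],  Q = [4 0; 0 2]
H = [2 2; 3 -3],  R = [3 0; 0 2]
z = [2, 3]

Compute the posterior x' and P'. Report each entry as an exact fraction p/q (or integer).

x' = [886/801, 298/4005]
P' = [191/801 100/801; 100/801 916/4005]

x̄ = F·x = [13, 2]
P̄ = F·P·Fᵀ + Q = [30 4; 4 4]
y = z − H·x̄ = [-28, -30]
S = H·P̄·Hᵀ + R = [171 156; 156 236]
K = P̄·Hᵀ·S⁻¹ = [194/801 91/534; 944/4005 -208/1335]
x' = x̄ + K·y = [886/801, 298/4005]
P' = (I − K·H)·P̄ = [191/801 100/801; 100/801 916/4005]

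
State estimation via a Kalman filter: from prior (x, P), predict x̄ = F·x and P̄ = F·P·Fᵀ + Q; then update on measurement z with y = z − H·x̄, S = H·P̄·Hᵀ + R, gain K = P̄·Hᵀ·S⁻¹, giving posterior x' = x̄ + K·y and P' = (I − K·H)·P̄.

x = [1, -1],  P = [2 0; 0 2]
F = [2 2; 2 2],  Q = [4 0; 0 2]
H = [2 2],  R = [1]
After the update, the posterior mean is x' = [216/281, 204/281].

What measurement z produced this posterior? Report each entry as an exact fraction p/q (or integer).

z = [3]

x̄ = F·x = [0, 0]
P̄ = F·P·Fᵀ + Q = [20 16; 16 18]
S = H·P̄·Hᵀ + R = [281]
K = P̄·Hᵀ·S⁻¹ = [72/281; 68/281]
x' − x̄ = [216/281, 204/281] = K·y
y = (KᵀK)⁻¹·Kᵀ·(x' − x̄) = [3]
z = y + H·x̄ = [3] + [0] = [3]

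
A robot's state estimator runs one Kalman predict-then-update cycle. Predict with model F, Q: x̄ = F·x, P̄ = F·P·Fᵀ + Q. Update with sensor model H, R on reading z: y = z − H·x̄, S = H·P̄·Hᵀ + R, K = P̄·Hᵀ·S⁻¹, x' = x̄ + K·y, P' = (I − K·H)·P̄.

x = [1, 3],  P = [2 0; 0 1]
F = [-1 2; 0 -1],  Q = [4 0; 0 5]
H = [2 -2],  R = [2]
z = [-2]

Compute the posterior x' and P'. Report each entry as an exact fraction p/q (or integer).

x' = [-11/41, 21/41]
P' = [122/41 110/41; 110/41 118/41]

x̄ = F·x = [5, -3]
P̄ = F·P·Fᵀ + Q = [10 -2; -2 6]
y = z − H·x̄ = [-18]
S = H·P̄·Hᵀ + R = [82]
K = P̄·Hᵀ·S⁻¹ = [12/41; -8/41]
x' = x̄ + K·y = [-11/41, 21/41]
P' = (I − K·H)·P̄ = [122/41 110/41; 110/41 118/41]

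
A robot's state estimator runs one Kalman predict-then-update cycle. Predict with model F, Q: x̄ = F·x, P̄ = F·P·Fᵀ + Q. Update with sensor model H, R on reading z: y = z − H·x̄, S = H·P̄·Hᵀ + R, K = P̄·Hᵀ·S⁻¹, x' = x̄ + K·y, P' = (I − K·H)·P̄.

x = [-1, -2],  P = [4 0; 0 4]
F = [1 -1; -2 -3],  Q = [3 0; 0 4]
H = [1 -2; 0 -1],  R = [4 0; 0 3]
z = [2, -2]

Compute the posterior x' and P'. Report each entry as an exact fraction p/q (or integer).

x̄ = F·x = [1, 8]
P̄ = F·P·Fᵀ + Q = [11 4; 4 56]
y = z − H·x̄ = [17, 6]
S = H·P̄·Hᵀ + R = [223 108; 108 59]
K = P̄·Hᵀ·S⁻¹ = [609/1493 -1216/1493; -324/1493 -824/1493]
x' = x̄ + K·y = [4550/1493, 1492/1493]
P' = (I − K·H)·P̄ = [9732/1493 3648/1493; 3648/1493 2472/1493]

x' = [4550/1493, 1492/1493]
P' = [9732/1493 3648/1493; 3648/1493 2472/1493]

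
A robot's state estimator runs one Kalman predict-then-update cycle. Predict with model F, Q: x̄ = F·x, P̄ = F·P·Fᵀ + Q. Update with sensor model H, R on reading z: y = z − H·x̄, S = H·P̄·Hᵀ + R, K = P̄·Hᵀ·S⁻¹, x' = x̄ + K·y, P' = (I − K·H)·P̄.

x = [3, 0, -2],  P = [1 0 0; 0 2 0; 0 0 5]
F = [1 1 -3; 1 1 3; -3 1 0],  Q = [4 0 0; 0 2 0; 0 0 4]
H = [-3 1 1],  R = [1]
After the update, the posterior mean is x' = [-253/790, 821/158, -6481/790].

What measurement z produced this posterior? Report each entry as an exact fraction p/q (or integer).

x̄ = F·x = [9, -3, -9]
P̄ = F·P·Fᵀ + Q = [52 -42 -1; -42 50 -1; -1 -1 15]
S = H·P̄·Hᵀ + R = [790]
K = P̄·Hᵀ·S⁻¹ = [-199/790; 35/158; 17/790]
x' − x̄ = [-7363/790, 1295/158, 629/790] = K·y
y = (KᵀK)⁻¹·Kᵀ·(x' − x̄) = [37]
z = y + H·x̄ = [37] + [-39] = [-2]

z = [-2]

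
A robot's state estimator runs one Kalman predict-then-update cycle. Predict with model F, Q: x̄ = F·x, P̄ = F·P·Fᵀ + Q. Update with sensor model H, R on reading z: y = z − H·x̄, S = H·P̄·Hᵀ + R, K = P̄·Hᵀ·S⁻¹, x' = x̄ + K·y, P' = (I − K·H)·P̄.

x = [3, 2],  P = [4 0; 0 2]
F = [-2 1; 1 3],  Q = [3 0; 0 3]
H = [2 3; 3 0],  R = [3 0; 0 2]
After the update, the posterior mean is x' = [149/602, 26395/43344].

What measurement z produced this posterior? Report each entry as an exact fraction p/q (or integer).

z = [2, 1]

x̄ = F·x = [-4, 9]
P̄ = F·P·Fᵀ + Q = [21 -2; -2 25]
S = H·P̄·Hᵀ + R = [288 108; 108 191]
K = P̄·Hᵀ·S⁻¹ = [1/602 99/301; 14209/43344 -261/1204]
x' − x̄ = [2557/602, -363701/43344] = K·y
y = (KᵀK)⁻¹·Kᵀ·(x' − x̄) = [-17, 13]
z = y + H·x̄ = [-17, 13] + [19, -12] = [2, 1]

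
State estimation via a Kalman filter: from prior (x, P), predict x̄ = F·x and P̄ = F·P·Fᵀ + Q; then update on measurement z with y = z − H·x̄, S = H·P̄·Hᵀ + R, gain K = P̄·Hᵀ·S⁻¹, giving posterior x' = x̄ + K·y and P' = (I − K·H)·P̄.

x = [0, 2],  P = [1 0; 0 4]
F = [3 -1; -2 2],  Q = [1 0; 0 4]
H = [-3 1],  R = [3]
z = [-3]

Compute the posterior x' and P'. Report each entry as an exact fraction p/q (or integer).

x̄ = F·x = [-2, 4]
P̄ = F·P·Fᵀ + Q = [14 -14; -14 24]
y = z − H·x̄ = [-13]
S = H·P̄·Hᵀ + R = [237]
K = P̄·Hᵀ·S⁻¹ = [-56/237; 22/79]
x' = x̄ + K·y = [254/237, 30/79]
P' = (I − K·H)·P̄ = [182/237 126/79; 126/79 444/79]

x' = [254/237, 30/79]
P' = [182/237 126/79; 126/79 444/79]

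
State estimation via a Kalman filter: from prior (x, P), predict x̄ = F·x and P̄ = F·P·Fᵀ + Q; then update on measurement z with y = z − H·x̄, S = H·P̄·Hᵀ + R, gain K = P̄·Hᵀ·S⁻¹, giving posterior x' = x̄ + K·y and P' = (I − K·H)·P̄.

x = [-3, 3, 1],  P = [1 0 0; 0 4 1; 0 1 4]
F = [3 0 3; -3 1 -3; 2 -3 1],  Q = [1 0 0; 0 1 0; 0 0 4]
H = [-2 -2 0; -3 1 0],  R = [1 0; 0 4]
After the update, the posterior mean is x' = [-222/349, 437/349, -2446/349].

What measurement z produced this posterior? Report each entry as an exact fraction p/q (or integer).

z = [-1, 3]

x̄ = F·x = [-6, 9, -14]
P̄ = F·P·Fᵀ + Q = [46 -42 9; -42 44 -20; 9 -20 42]
S = H·P̄·Hᵀ + R = [25 20; 20 714]
K = P̄·Hᵀ·S⁻¹ = [-1056/8725 -434/1745; -3128/8725 433/1745; 8324/8725 -323/3490]
x' − x̄ = [1872/349, -2704/349, 2440/349] = K·y
y = (KᵀK)⁻¹·Kᵀ·(x' − x̄) = [5, -24]
z = y + H·x̄ = [5, -24] + [-6, 27] = [-1, 3]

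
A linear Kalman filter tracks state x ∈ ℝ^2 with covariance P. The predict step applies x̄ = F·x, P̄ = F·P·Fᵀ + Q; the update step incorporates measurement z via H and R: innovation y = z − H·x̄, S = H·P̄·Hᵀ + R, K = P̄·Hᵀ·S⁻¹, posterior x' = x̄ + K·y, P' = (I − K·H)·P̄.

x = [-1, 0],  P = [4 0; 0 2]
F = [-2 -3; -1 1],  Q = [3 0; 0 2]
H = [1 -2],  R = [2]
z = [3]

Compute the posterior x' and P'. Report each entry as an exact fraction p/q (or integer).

x' = [25/7, 1/3]
P' = [138/7 28/3; 28/3 44/9]

x̄ = F·x = [2, 1]
P̄ = F·P·Fᵀ + Q = [37 2; 2 8]
y = z − H·x̄ = [3]
S = H·P̄·Hᵀ + R = [63]
K = P̄·Hᵀ·S⁻¹ = [11/21; -2/9]
x' = x̄ + K·y = [25/7, 1/3]
P' = (I − K·H)·P̄ = [138/7 28/3; 28/3 44/9]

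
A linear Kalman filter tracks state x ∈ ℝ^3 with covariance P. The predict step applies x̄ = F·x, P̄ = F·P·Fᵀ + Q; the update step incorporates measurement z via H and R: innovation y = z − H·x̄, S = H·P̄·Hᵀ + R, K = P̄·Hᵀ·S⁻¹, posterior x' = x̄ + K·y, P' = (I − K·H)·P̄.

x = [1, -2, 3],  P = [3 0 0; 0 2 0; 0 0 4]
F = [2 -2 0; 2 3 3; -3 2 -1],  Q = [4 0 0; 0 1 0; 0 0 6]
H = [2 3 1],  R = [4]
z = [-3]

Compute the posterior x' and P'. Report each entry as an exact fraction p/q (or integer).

x' = [347/67, -245/134, -1035/134]
P' = [3095/134 -2013/268 -6297/268; -2013/268 2423/536 1515/536; -6297/268 1515/536 20399/536]

x̄ = F·x = [6, 5, -10]
P̄ = F·P·Fᵀ + Q = [24 0 -26; 0 67 -18; -26 -18 45]
y = z − H·x̄ = [-20]
S = H·P̄·Hᵀ + R = [536]
K = P̄·Hᵀ·S⁻¹ = [11/268; 183/536; -61/536]
x' = x̄ + K·y = [347/67, -245/134, -1035/134]
P' = (I − K·H)·P̄ = [3095/134 -2013/268 -6297/268; -2013/268 2423/536 1515/536; -6297/268 1515/536 20399/536]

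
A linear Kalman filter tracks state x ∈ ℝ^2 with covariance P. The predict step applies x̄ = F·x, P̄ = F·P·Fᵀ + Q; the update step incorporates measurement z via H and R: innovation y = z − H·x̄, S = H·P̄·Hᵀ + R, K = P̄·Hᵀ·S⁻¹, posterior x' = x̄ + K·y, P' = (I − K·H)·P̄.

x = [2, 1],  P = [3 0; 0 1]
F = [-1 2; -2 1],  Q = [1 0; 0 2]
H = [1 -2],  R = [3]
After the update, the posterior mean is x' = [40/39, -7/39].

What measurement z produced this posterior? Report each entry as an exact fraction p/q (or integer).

x̄ = F·x = [0, -3]
P̄ = F·P·Fᵀ + Q = [8 8; 8 15]
S = H·P̄·Hᵀ + R = [39]
K = P̄·Hᵀ·S⁻¹ = [-8/39; -22/39]
x' − x̄ = [40/39, 110/39] = K·y
y = (KᵀK)⁻¹·Kᵀ·(x' − x̄) = [-5]
z = y + H·x̄ = [-5] + [6] = [1]

z = [1]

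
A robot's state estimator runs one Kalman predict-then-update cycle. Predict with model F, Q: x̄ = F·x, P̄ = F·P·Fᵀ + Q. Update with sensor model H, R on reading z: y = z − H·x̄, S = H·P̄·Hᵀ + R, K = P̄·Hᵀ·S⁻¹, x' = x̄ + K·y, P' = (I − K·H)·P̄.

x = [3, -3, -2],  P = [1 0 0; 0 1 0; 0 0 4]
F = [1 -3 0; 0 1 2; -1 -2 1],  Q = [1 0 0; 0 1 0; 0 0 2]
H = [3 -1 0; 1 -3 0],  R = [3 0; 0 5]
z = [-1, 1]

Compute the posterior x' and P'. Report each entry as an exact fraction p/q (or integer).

x' = [-4/73, -19/73, -3]
P' = [2071/4453 1497/4453 25/61; 1497/4453 3114/4453 30/61; 25/61 30/61 367/61]

x̄ = F·x = [12, -7, 1]
P̄ = F·P·Fᵀ + Q = [11 -3 5; -3 18 6; 5 6 11]
y = z − H·x̄ = [-44, -32]
S = H·P̄·Hᵀ + R = [138 117; 117 196]
K = P̄·Hᵀ·S⁻¹ = [1572/4453 -484/4453; 459/4453 -1569/4453; 15/61 -13/61]
x' = x̄ + K·y = [-4/73, -19/73, -3]
P' = (I − K·H)·P̄ = [2071/4453 1497/4453 25/61; 1497/4453 3114/4453 30/61; 25/61 30/61 367/61]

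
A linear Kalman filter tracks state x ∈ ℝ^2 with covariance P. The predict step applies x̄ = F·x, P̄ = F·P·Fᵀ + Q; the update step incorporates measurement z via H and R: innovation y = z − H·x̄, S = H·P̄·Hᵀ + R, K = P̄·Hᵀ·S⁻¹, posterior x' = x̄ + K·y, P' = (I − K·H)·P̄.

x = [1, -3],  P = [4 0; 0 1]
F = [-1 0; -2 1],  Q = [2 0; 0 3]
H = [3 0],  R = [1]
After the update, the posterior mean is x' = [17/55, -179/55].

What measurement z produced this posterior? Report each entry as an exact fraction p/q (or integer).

x̄ = F·x = [-1, -5]
P̄ = F·P·Fᵀ + Q = [6 8; 8 20]
S = H·P̄·Hᵀ + R = [55]
K = P̄·Hᵀ·S⁻¹ = [18/55; 24/55]
x' − x̄ = [72/55, 96/55] = K·y
y = (KᵀK)⁻¹·Kᵀ·(x' − x̄) = [4]
z = y + H·x̄ = [4] + [-3] = [1]

z = [1]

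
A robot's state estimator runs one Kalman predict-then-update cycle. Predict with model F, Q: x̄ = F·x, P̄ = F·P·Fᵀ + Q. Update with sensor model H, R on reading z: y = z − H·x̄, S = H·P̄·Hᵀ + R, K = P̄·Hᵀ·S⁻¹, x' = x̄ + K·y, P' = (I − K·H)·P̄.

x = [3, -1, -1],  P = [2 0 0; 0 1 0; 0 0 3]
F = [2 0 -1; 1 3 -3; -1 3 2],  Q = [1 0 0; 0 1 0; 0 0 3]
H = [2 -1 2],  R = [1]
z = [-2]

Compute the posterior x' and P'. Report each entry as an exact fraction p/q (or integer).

x̄ = F·x = [7, 3, -8]
P̄ = F·P·Fᵀ + Q = [12 13 -10; 13 39 -11; -10 -11 26]
y = z − H·x̄ = [3]
S = H·P̄·Hᵀ + R = [104]
K = P̄·Hᵀ·S⁻¹ = [-9/104; -35/104; 43/104]
x' = x̄ + K·y = [701/104, 207/104, -703/104]
P' = (I − K·H)·P̄ = [1167/104 1037/104 -653/104; 1037/104 2831/104 361/104; -653/104 361/104 855/104]

x' = [701/104, 207/104, -703/104]
P' = [1167/104 1037/104 -653/104; 1037/104 2831/104 361/104; -653/104 361/104 855/104]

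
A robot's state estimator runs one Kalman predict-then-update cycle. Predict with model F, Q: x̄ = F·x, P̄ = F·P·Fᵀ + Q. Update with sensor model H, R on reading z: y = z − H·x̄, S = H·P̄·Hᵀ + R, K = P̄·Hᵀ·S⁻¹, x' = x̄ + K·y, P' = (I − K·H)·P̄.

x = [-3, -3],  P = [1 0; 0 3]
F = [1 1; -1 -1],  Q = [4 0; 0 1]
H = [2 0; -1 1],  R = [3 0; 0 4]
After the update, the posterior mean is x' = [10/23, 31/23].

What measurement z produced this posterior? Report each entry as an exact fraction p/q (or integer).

z = [1, -1]

x̄ = F·x = [-6, 6]
P̄ = F·P·Fᵀ + Q = [8 -4; -4 5]
S = H·P̄·Hᵀ + R = [35 -24; -24 25]
K = P̄·Hᵀ·S⁻¹ = [112/299 -36/299; 16/299 123/299]
x' − x̄ = [148/23, -107/23] = K·y
y = (KᵀK)⁻¹·Kᵀ·(x' − x̄) = [13, -13]
z = y + H·x̄ = [13, -13] + [-12, 12] = [1, -1]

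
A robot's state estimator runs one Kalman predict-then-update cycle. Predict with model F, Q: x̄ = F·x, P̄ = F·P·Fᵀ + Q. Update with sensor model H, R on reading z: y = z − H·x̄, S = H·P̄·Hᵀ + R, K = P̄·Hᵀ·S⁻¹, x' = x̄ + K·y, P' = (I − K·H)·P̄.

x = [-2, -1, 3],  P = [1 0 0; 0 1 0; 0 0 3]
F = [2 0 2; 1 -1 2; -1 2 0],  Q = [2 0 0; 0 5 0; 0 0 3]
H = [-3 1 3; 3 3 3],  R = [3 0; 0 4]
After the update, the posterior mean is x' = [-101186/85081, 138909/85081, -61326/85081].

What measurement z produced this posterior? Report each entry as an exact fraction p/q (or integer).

z = [3, -1]

x̄ = F·x = [2, 5, 0]
P̄ = F·P·Fᵀ + Q = [18 14 -2; 14 19 -3; -2 -3 8]
S = H·P̄·Hᵀ + R = [190 -153; -153 571]
K = P̄·Hᵀ·S⁻¹ = [-12496/85081 10062/85081; -4502/85081 12204/85081; 16794/85081 5841/85081]
x' − x̄ = [-271348/85081, -286496/85081, -61326/85081] = K·y
y = (KᵀK)⁻¹·Kᵀ·(x' − x̄) = [4, -22]
z = y + H·x̄ = [4, -22] + [-1, 21] = [3, -1]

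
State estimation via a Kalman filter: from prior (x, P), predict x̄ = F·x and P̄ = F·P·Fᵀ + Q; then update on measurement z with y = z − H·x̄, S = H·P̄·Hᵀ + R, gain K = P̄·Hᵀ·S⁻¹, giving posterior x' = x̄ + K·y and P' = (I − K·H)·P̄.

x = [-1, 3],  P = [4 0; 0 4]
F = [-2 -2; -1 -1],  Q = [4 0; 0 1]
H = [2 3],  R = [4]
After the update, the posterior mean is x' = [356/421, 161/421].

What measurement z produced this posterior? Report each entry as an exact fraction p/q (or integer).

z = [3]

x̄ = F·x = [-4, -2]
P̄ = F·P·Fᵀ + Q = [36 16; 16 9]
S = H·P̄·Hᵀ + R = [421]
K = P̄·Hᵀ·S⁻¹ = [120/421; 59/421]
x' − x̄ = [2040/421, 1003/421] = K·y
y = (KᵀK)⁻¹·Kᵀ·(x' − x̄) = [17]
z = y + H·x̄ = [17] + [-14] = [3]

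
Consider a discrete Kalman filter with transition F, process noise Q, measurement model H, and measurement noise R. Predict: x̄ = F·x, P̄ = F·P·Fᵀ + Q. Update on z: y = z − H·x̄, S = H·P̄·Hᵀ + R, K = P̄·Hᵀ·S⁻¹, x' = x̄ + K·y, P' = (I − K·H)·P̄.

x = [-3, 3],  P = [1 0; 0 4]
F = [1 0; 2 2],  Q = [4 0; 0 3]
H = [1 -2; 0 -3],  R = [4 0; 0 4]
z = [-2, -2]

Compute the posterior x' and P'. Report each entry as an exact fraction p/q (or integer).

x̄ = F·x = [-3, 0]
P̄ = F·P·Fᵀ + Q = [5 2; 2 23]
y = z − H·x̄ = [1, -2]
S = H·P̄·Hᵀ + R = [93 132; 132 211]
K = P̄·Hᵀ·S⁻¹ = [1003/2199 -230/733; -176/2199 -203/733]
x' = x̄ + K·y = [-4214/2199, 1042/2199]
P' = (I − K·H)·P̄ = [5852/2199 920/2199; 920/2199 812/2199]

x' = [-4214/2199, 1042/2199]
P' = [5852/2199 920/2199; 920/2199 812/2199]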